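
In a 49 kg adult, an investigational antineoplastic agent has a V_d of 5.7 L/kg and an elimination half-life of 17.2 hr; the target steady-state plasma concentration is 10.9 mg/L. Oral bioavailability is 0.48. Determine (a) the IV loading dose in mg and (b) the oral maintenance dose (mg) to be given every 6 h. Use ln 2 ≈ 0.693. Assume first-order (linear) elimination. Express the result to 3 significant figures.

Vd = 5.7 L/kg × 49 kg = 279.3 L
LD = Vd × C = 279.3 × 10.9 = 3044 mg
CL = 0.693 × Vd / t½ = 0.693 × 279.3 / 17.2 = 11.25 L/h
D = CL × Css × τ / F = 11.25 × 10.9 × 6 / 0.48 = 1533 mg

(a) 3040 mg; (b) 1530 mg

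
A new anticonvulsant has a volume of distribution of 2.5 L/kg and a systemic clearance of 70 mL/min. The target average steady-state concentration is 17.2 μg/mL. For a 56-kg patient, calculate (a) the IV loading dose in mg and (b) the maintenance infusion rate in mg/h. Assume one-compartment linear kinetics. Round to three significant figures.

(a) 2410 mg; (b) 72.2 mg/h

Vd(total) = 56 kg × 2.5 L/kg = 140.0 L
Loading dose = Vd × C = 140.0 × 17.2 = 2408 mg
CL = 70 mL/min = 70 × 0.06 = 4.200 L/h
Maintenance infusion rate = CL × Css = 4.200 × 17.2 = 72.24 mg/h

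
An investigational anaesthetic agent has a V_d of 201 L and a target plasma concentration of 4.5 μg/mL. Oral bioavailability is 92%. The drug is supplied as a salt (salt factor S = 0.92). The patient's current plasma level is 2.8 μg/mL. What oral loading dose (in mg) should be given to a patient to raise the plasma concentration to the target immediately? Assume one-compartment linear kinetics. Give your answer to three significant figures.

Concentration deficit ΔC = 4.5 − 2.8 = 1.700 mg/L
LD = Vd × ΔC / F / S = 201.0 × 1.700 / 0.92 / 0.92 = 403.7 mg

404 mg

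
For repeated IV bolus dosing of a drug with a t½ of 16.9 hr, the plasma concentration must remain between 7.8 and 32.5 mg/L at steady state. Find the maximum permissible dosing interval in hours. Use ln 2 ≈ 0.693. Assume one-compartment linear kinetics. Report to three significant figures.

34.8 h

k = 0.693 / t½ = 0.693 / 16.9 = 0.04101 h⁻¹
Between IV bolus doses, concentration decays as C = C₀·e^(−kτ), so C_peak/C_trough = e^(kτ).
τ_max = ln(C_peak/C_trough) / k = ln(32.5/7.8) / 0.04101 = 1.427 / 0.04101 = 34.80 h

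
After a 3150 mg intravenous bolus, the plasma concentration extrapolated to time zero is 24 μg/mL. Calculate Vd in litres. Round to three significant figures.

131 L

Immediately after an IV bolus, C₀ = Dose / Vd, so Vd = Dose / C₀.
Vd = 3150 / 24 = 131.3 L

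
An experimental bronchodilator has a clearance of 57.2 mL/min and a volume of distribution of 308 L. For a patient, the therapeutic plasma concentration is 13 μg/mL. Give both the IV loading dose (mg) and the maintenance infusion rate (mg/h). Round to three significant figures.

Loading dose = Vd × C = 308.0 × 13 = 4004 mg
Convert clearance: 57.2 mL/min × 60 min/h ÷ 1000 mL/L = 3.432 L/h
Infusion rate = 3.432 L/h × 13 mg/L = 44.62 mg/h

(a) 4000 mg; (b) 44.6 mg/h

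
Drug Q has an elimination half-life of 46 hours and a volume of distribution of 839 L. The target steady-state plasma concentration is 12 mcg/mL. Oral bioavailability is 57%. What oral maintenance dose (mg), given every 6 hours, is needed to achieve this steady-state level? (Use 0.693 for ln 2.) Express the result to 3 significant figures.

CL = 0.693 × Vd / t½ = 0.693 × 839.0 / 46 = 12.64 L/h
D = CL × Css × τ / F = 12.64 × 12 × 6 / 0.57 = 1597 mg

1600 mg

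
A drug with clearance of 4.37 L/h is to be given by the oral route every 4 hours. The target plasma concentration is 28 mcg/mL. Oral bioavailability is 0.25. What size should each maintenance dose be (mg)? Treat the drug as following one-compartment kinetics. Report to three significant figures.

1960 mg

D = CL × Css × τ / F = 4.370 × 28 × 4 / 0.25 = 1958 mg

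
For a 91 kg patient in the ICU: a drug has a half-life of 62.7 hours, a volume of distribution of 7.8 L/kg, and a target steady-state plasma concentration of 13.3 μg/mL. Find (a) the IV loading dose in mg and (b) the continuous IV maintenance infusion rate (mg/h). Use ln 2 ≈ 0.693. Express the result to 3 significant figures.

(a) 9440 mg; (b) 104 mg/h

Vd = 7.8 L/kg × 91 kg = 709.8 L
LD = Vd × C = 709.8 × 13.3 = 9440 mg
CL = 0.693 × Vd / t½ = 0.693 × 709.8 / 62.7 = 7.845 L/h
Infusion rate = CL × Css = 7.845 × 13.3 = 104.3 mg/h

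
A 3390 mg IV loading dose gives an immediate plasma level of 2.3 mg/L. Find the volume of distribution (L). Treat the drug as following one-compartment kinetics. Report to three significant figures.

1470 L

Immediately after an IV bolus, C₀ = Dose / Vd, so Vd = Dose / C₀.
Vd = 3390 / 2.3 = 1474 L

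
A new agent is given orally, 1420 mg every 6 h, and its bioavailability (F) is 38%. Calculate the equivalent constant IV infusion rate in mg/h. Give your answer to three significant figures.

89.9 mg/h

Equivalent systemic input: infusion rate = F·D/τ.
Rate = 0.38 × 1420 / 6 = 89.93 mg/h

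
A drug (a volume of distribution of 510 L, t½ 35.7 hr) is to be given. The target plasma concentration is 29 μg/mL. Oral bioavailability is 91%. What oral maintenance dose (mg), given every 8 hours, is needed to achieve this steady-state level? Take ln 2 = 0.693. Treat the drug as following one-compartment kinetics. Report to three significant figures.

CL = 0.693 × Vd / t½ = 0.693 × 510.0 / 35.7 = 9.900 L/h
D = CL × Css × τ / F = 9.900 × 29 × 8 / 0.91 = 2524 mg

2520 mg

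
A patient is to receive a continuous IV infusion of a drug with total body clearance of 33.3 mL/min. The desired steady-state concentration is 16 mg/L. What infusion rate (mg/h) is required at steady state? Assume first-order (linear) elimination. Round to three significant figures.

32.0 mg/h

CL = 33.3 mL/min = 33.3 × 0.06 = 1.998 L/h
Infusion rate = CL · Css = 1.998 L/h × 16 mg/L = 31.97 mg/h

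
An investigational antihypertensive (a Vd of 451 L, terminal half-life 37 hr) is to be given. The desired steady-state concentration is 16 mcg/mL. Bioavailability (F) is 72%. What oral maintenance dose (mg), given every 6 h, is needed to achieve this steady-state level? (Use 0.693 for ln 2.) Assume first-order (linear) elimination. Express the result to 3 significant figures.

CL = 0.693 × Vd / t½ = 0.693 × 451.0 / 37 = 8.447 L/h
D = CL × Css × τ / F = 8.447 × 16 × 6 / 0.72 = 1126 mg

1130 mg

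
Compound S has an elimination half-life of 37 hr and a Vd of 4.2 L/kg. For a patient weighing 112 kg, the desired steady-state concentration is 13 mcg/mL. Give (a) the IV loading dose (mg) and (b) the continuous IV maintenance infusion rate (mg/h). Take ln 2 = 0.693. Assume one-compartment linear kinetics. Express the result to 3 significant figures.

Vd = 4.2 L/kg × 112 kg = 470.4 L
LD = Vd × C = 470.4 × 13 = 6115 mg
CL = 0.693 × Vd / t½ = 0.693 × 470.4 / 37 = 8.810 L/h
Infusion rate = CL × Css = 8.810 × 13 = 114.5 mg/h

(a) 6120 mg; (b) 115 mg/h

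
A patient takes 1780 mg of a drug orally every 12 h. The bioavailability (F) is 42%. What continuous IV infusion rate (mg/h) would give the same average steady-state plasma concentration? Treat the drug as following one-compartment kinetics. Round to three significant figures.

Equivalent systemic input: infusion rate = F·D/τ.
Rate = 0.42 × 1780 / 12 = 62.30 mg/h

62.3 mg/h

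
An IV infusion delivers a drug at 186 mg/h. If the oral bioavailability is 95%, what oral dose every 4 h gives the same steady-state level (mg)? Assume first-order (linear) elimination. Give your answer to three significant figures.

To maintain the same Css, the systemic dosing rate must be unchanged: F·D/τ = infusion rate.
D = rate × τ / F = 186 × 4 / 0.95 = 783.2 mg

783 mg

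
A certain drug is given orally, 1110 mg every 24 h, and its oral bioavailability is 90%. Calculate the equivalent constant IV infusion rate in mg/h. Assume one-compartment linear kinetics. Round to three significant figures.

41.6 mg/h

Equivalent systemic input: infusion rate = F·D/τ.
Rate = 0.9 × 1110 / 24 = 41.63 mg/h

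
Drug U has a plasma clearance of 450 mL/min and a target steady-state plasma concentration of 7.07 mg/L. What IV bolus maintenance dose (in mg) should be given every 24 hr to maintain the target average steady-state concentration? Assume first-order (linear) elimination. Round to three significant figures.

4580 mg

Convert clearance: 450 mL/min × 60 min/h ÷ 1000 mL/L = 27.00 L/h
D = CL × Css × τ = 27.00 × 7.07 × 24 = 4581 mg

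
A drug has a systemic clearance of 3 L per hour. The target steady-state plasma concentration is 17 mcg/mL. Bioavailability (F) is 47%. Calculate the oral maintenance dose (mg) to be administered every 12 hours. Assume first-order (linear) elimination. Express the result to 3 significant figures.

At steady state, dose per interval replaces the amount cleared in that interval: F·D/τ = CL·Css.
D = CL × Css × τ / F = 3.000 × 17 × 12 / 0.47 = 1302 mg

1300 mg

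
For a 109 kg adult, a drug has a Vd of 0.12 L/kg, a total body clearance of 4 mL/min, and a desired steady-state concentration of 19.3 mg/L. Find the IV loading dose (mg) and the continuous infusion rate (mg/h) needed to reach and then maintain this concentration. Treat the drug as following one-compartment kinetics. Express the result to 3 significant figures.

(a) 252 mg; (b) 4.63 mg/h

Total Vd = 0.12 × 109 = 13.08 L
Loading: fill Vd to C_target → 13.08 L × 19.3 mg/L = 252.4 mg
CL = 4 mL/min × 60/1000 = 0.2400 L/h
Infusion rate = 0.2400 L/h × 19.3 mg/L = 4.632 mg/h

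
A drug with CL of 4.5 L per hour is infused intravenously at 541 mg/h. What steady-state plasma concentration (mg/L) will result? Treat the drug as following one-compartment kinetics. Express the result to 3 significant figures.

Css = rate / CL = 541 / 4.500 = 120.2 mg/L

120 mg/L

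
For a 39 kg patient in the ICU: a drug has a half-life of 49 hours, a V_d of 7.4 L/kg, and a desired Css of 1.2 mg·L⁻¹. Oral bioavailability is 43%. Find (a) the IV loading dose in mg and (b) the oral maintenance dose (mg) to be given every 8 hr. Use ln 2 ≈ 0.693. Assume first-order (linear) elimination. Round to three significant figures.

Vd = 7.4 L/kg × 39 kg = 288.6 L
LD = Vd × C = 288.6 × 1.2 = 346.3 mg
CL = 0.693 × Vd / t½ = 0.693 × 288.6 / 49 = 4.082 L/h
D = CL × Css × τ / F = 4.082 × 1.2 × 8 / 0.43 = 91.13 mg

(a) 346 mg; (b) 91.1 mg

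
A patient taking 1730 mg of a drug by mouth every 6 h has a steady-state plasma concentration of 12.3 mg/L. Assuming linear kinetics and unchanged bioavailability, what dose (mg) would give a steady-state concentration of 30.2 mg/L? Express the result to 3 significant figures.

With linear kinetics, Css is proportional to dose rate (D/τ) at fixed clearance.
D₂ = D₁ × (Css,target / Css,current) = 1730 × 30.2/12.3 = 4248 mg

4250 mg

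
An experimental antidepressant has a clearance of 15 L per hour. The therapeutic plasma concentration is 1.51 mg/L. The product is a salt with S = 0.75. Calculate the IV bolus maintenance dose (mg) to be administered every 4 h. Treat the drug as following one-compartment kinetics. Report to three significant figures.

121 mg

D = CL × Css × τ / S = 15.00 × 1.51 × 4 / 0.75 = 120.8 mg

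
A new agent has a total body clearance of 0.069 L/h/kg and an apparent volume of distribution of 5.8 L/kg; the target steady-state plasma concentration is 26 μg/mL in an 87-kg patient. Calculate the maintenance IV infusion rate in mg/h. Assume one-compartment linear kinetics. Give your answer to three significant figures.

156 mg/h

CL = 0.069 L/h/kg × 87 kg = 6.003 L/h
Vd does not affect the maintenance rate; only clearance governs steady-state input.
Infusion rate = CL · Css = 6.003 L/h × 26 mg/L = 156.1 mg/h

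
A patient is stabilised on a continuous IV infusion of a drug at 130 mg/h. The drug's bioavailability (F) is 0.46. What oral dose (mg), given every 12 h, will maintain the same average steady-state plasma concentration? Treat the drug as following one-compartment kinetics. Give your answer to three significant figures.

3390 mg

To maintain the same Css, the systemic dosing rate must be unchanged: F·D/τ = infusion rate.
D = rate × τ / F = 130 × 12 / 0.46 = 3391 mg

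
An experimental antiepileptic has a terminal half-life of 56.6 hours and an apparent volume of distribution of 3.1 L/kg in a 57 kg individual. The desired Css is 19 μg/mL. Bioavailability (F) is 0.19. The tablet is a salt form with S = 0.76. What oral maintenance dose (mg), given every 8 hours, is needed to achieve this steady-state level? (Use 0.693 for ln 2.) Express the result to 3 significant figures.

2280 mg

Vd = 3.1 L/kg × 57 kg = 176.7 L
CL = ln 2 · Vd / t½ = 0.693 × 176.7 / 56.6 = 2.163 L/h
D = CL × Css × τ / F / S = 2.163 × 19 × 8 / 0.19 / 0.76 = 2277 mg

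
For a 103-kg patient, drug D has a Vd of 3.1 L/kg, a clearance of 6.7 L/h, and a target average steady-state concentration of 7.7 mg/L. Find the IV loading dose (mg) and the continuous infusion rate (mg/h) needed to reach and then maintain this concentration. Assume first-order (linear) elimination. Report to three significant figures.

(a) 2460 mg; (b) 51.6 mg/h

Total Vd = 3.1 × 103 = 319.3 L
LD = Vd · C_target = 319.3 × 7.7 = 2459 mg
Maintenance: replace elimination → rate = CL × Css = 6.700 × 7.7 = 51.59 mg/h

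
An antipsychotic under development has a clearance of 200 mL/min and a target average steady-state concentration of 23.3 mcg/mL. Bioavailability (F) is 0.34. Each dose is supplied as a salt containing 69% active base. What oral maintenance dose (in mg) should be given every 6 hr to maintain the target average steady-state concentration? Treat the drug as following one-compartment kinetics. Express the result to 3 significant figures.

Convert clearance: 200 mL/min × 60 min/h ÷ 1000 mL/L = 12.00 L/h
D = CL × Css × τ / F / S = 12.00 × 23.3 × 6 / 0.34 / 0.69 = 7151 mg

7150 mg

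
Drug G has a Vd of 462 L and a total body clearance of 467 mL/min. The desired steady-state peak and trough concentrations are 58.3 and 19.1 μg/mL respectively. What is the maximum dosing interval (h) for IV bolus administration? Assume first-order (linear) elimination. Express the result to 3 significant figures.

CL = 467 mL/min × 60/1000 = 28.02 L/h
k = CL / Vd = 28.02 / 462.0 = 0.06065 h⁻¹
Between IV bolus doses, concentration decays as C = C₀·e^(−kτ), so C_peak/C_trough = e^(kτ).
τ_max = ln(C_peak/C_trough) / k = ln(58.3/19.1) / 0.06065 = 1.116 / 0.06065 = 18.40 h

18.4 h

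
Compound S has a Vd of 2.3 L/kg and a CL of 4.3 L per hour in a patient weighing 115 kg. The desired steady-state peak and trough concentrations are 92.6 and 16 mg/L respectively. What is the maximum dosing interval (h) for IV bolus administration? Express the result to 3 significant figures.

Vd(total) = 115 kg × 2.3 L/kg = 264.5 L
k = CL / Vd = 4.300 / 264.5 = 0.01626 h⁻¹
Between IV bolus doses, concentration decays as C = C₀·e^(−kτ), so C_peak/C_trough = e^(kτ).
τ_max = ln(C_peak/C_trough) / k = ln(92.6/16) / 0.01626 = 1.756 / 0.01626 = 108.0 h

108 h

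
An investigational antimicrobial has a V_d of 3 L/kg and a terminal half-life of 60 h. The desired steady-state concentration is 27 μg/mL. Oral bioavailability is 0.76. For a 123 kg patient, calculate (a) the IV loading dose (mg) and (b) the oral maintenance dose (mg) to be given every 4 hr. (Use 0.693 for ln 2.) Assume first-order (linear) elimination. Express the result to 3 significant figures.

Vd = 3 L/kg × 123 kg = 369.0 L
LD = Vd × C = 369.0 × 27 = 9963 mg
CL = 0.693 × Vd / t½ = 0.693 × 369.0 / 60 = 4.262 L/h
D = CL × Css × τ / F = 4.262 × 27 × 4 / 0.76 = 605.7 mg

(a) 9960 mg; (b) 606 mg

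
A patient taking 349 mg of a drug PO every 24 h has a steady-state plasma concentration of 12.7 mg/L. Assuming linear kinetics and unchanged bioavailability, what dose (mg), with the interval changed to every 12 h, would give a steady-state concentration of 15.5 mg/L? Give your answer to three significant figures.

With linear kinetics, Css is proportional to dose rate (D/τ) at fixed clearance.
D₂ = D₁ × (Css,target / Css,current) × (τ₂/τ₁) = 349 × (15.5/12.7) × (12/24) = 213.0 mg

213 mg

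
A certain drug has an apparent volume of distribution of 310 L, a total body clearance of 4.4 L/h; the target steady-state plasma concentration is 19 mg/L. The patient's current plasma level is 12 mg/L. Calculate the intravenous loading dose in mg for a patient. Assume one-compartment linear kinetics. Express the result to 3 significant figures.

2170 mg

The loading dose fills Vd to the target concentration.
Concentration deficit ΔC = 19 − 12 = 7.000 mg/L
LD = Vd × ΔC = 310.0 × 7.000 = 2170 mg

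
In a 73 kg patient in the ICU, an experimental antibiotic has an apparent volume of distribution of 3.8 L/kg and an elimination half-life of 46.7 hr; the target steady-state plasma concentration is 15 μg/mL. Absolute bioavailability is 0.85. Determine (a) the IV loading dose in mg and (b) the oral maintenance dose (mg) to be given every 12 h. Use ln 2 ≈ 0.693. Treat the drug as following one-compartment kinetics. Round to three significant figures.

(a) 4160 mg; (b) 872 mg

Vd(total) = 73 kg × 3.8 L/kg = 277.4 L
LD = Vd × C = 277.4 × 15 = 4161 mg
CL = 0.693 × Vd / t½ = 0.693 × 277.4 / 46.7 = 4.116 L/h
D = CL × Css × τ / F = 4.116 × 15 × 12 / 0.85 = 871.6 mg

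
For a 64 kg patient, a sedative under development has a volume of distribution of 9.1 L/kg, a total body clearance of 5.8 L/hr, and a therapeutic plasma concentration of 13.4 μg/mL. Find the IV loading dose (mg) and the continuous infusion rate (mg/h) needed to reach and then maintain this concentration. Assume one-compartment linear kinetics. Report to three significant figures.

(a) 7800 mg; (b) 77.7 mg/h

Vd = 9.1 L/kg × 64 kg = 582.4 L
Loading dose = Vd × C = 582.4 × 13.4 = 7804 mg
Infusion rate = 5.800 L/h × 13.4 mg/L = 77.72 mg/h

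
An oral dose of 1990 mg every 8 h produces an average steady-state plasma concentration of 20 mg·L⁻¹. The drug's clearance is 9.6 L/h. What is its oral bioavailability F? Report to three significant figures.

F·D/τ = CL·Css at steady state → F = CL·Css·τ / D.
F = 9.6 × 20 × 8 / 1990 = 0.772

0.772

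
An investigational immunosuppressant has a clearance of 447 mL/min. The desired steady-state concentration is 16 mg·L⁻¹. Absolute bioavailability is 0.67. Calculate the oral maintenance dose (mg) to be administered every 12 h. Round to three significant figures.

7690 mg

Convert clearance: 447 mL/min × 60 min/h ÷ 1000 mL/L = 26.82 L/h
D = CL × Css × τ / F = 26.82 × 16 × 12 / 0.67 = 7686 mg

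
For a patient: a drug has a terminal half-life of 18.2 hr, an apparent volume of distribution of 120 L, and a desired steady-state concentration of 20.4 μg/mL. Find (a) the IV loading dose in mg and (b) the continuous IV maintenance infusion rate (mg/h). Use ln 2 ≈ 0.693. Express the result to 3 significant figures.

(a) 2450 mg; (b) 93.2 mg/h

LD = Vd × C = 120.0 × 20.4 = 2448 mg
CL = 0.693 × Vd / t½ = 0.693 × 120.0 / 18.2 = 4.569 L/h
Infusion rate = CL × Css = 4.569 × 20.4 = 93.21 mg/h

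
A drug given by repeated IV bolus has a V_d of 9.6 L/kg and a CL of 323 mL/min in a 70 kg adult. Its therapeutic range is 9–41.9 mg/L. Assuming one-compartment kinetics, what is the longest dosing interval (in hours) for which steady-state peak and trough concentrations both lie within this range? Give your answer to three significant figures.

53.3 h

Vd = 9.6 L/kg × 70 kg = 672.0 L
CL = 323 mL/min = 323 × 0.06 = 19.38 L/h
k = CL / Vd = 19.38 / 672.0 = 0.02884 h⁻¹
Between IV bolus doses, concentration decays as C = C₀·e^(−kτ), so C_peak/C_trough = e^(kτ).
τ_max = ln(C_peak/C_trough) / k = ln(41.9/9) / 0.02884 = 1.538 / 0.02884 = 53.33 h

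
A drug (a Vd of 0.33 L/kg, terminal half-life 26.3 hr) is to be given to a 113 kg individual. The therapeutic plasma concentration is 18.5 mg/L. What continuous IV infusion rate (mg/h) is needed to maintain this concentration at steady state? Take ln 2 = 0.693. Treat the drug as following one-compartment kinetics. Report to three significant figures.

18.2 mg/h

Vd(total) = 113 kg × 0.33 L/kg = 37.29 L
k = 0.693/26.3 = 0.02635 h⁻¹, so CL = k·Vd = 0.02635 × 37.29 = 0.9826 L/h
Infusion rate = CL × Css = 0.9826 × 18.5 = 18.18 mg/h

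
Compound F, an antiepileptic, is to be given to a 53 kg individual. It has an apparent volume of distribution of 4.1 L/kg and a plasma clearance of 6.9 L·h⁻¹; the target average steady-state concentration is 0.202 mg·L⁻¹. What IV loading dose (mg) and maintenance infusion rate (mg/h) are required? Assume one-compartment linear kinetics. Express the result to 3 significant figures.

(a) 43.9 mg; (b) 1.39 mg/h

Vd(total) = 53 kg × 4.1 L/kg = 217.3 L
Loading: fill Vd to C_target → 217.3 L × 0.202 mg/L = 43.89 mg
Maintenance infusion rate = CL × Css = 6.900 × 0.202 = 1.394 mg/h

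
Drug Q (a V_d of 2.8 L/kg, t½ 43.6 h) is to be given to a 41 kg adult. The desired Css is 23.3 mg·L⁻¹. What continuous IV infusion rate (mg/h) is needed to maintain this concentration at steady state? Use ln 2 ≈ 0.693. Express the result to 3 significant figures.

Total Vd = 2.8 × 41 = 114.8 L
CL = ln 2 · Vd / t½ = 0.693 × 114.8 / 43.6 = 1.825 L/h
Infusion rate = CL × Css = 1.825 × 23.3 = 42.52 mg/h

42.5 mg/h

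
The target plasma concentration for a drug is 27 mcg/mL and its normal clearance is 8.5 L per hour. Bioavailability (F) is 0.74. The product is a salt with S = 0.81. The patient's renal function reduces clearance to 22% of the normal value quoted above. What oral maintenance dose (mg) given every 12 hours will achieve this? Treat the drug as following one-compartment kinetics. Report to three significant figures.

1010 mg

Patient clearance = 0.22 × 8.500 = 1.870 L/h
D = CL × Css × τ / F / S = 1.870 × 27 × 12 / 0.74 / 0.81 = 1011 mg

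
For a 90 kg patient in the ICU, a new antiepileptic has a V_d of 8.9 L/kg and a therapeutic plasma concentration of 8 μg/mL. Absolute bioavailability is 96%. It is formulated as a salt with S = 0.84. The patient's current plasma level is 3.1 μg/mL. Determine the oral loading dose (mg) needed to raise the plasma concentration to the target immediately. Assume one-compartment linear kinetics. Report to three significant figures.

Vd = 8.9 L/kg × 90 kg = 801.0 L
The loading dose fills Vd to the target concentration.
Concentration deficit ΔC = 8 − 3.1 = 4.900 mg/L
LD = Vd × ΔC / F / S = 801.0 × 4.900 / 0.96 / 0.84 = 4867 mg

4870 mg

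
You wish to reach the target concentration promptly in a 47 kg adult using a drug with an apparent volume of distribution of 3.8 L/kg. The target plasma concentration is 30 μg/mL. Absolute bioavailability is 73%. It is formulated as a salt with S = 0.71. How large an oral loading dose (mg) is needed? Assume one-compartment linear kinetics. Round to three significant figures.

Total Vd = 3.8 × 47 = 178.6 L
The loading dose fills Vd to the target concentration.
LD = Vd × C / F / S = 178.6 × 30.00 / 0.73 / 0.71 = 10340 mg

10300 mg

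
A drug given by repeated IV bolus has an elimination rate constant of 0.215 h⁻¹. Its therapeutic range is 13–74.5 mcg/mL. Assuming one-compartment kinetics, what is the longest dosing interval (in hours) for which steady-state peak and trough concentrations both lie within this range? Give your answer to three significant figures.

8.12 h

Between IV bolus doses, concentration decays as C = C₀·e^(−kτ), so C_peak/C_trough = e^(kτ).
τ_max = ln(C_peak/C_trough) / k = ln(74.5/13) / 0.2150 = 1.746 / 0.2150 = 8.121 h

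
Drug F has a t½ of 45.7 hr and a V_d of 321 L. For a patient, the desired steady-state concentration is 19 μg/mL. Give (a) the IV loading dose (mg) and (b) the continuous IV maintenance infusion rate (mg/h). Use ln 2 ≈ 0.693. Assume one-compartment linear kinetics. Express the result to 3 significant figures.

(a) 6100 mg; (b) 92.5 mg/h

LD = Vd × C = 321.0 × 19 = 6099 mg
CL = 0.693 × Vd / t½ = 0.693 × 321.0 / 45.7 = 4.868 L/h
Infusion rate = CL × Css = 4.868 × 19 = 92.49 mg/h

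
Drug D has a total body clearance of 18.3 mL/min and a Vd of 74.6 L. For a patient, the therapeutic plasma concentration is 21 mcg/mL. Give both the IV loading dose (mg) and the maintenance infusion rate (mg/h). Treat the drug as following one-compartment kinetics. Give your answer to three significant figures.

(a) 1570 mg; (b) 23.1 mg/h

LD = Vd · C_target = 74.60 × 21 = 1567 mg
Convert clearance: 18.3 mL/min × 60 min/h ÷ 1000 mL/L = 1.098 L/h
Maintenance infusion rate = CL × Css = 1.098 × 21 = 23.06 mg/h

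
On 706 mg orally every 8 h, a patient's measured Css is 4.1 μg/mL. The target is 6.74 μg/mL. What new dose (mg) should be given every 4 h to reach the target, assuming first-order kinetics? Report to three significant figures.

580 mg

For first-order elimination, Css ∝ F·D/(CL·τ); F and CL are unchanged, so Css ∝ D/τ.
D₂ = D₁ × (Css,target / Css,current) × (τ₂/τ₁) = 706 × (6.74/4.1) × (4/8) = 580.3 mg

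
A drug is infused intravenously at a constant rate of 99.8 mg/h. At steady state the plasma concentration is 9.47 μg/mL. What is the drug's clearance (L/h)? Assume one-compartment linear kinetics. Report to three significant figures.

At steady state, infusion rate = CL × Css, so CL = rate / Css.
CL = 99.8 / 9.47 = 10.54 L/h

10.5 L/h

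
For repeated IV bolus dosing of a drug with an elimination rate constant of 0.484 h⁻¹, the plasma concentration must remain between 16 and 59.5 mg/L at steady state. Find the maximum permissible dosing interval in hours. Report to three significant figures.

Between IV bolus doses, concentration decays as C = C₀·e^(−kτ), so C_peak/C_trough = e^(kτ).
τ_max = ln(C_peak/C_trough) / k = ln(59.5/16) / 0.4840 = 1.313 / 0.4840 = 2.713 h

2.71 h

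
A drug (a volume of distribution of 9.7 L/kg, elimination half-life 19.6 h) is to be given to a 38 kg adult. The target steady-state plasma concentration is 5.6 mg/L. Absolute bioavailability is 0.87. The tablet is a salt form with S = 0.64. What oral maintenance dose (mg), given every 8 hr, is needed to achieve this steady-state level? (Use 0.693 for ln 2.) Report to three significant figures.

1050 mg

Vd = 9.7 L/kg × 38 kg = 368.6 L
CL = 0.693 × Vd / t½ = 0.693 × 368.6 / 19.6 = 13.03 L/h
D = CL × Css × τ / F / S = 13.03 × 5.6 × 8 / 0.87 / 0.64 = 1048 mg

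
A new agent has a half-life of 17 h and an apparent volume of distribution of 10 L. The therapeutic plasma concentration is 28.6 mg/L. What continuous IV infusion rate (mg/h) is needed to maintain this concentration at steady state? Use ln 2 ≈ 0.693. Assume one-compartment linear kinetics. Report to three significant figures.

CL = 0.693 × Vd / t½ = 0.693 × 10.00 / 17 = 0.4076 L/h
Infusion rate = CL × Css = 0.4076 × 28.6 = 11.66 mg/h

11.7 mg/h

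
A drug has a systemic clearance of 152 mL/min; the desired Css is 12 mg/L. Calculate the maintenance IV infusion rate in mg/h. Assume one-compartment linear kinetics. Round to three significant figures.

109 mg/h

CL = 152 mL/min × 60/1000 = 9.120 L/h
Rate = CL × Css = 9.120 × 12 = 109.4 mg/h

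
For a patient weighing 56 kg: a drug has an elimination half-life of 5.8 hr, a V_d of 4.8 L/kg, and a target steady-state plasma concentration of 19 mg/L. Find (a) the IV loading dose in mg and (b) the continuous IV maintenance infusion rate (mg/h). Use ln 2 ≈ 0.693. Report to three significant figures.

(a) 5110 mg; (b) 610 mg/h

Vd(total) = 56 kg × 4.8 L/kg = 268.8 L
LD = Vd × C = 268.8 × 19 = 5107 mg
CL = 0.693 × Vd / t½ = 0.693 × 268.8 / 5.8 = 32.12 L/h
Infusion rate = CL × Css = 32.12 × 19 = 610.3 mg/h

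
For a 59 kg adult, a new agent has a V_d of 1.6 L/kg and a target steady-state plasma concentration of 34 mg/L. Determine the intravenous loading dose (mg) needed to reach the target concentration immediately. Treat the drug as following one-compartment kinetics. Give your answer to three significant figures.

Total Vd = 1.6 × 59 = 94.40 L
The loading dose fills Vd to the target concentration.
LD = Vd × C = 94.40 × 34.00 = 3210 mg

3210 mg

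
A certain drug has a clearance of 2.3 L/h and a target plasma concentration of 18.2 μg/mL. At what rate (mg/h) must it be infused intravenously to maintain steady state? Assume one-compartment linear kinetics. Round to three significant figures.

41.9 mg/h

Rate = CL × Css = 2.300 × 18.2 = 41.86 mg/h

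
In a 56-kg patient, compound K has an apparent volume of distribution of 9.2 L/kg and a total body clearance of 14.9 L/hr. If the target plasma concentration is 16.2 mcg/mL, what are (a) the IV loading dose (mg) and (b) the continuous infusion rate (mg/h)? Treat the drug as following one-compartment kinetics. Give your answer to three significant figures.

(a) 8350 mg; (b) 241 mg/h

Total Vd = 9.2 × 56 = 515.2 L
Loading: fill Vd to C_target → 515.2 L × 16.2 mg/L = 8346 mg
Infusion rate = 14.90 L/h × 16.2 mg/L = 241.4 mg/h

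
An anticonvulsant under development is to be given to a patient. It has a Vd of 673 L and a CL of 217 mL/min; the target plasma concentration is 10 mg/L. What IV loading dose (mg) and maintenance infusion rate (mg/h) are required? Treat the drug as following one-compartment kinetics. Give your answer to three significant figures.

LD = Vd · C_target = 673.0 × 10 = 6730 mg
Convert clearance: 217 mL/min × 60 min/h ÷ 1000 mL/L = 13.02 L/h
Maintenance: replace elimination → rate = CL × Css = 13.02 × 10 = 130.2 mg/h

(a) 6730 mg; (b) 130 mg/h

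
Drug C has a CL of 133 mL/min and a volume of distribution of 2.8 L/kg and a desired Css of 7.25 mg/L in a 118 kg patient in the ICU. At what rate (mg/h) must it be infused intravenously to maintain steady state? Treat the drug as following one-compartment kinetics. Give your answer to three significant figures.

57.9 mg/h

CL = 133 mL/min × 60/1000 = 7.980 L/h
Infusion rate = CL · Css = 7.980 L/h × 7.25 mg/L = 57.86 mg/h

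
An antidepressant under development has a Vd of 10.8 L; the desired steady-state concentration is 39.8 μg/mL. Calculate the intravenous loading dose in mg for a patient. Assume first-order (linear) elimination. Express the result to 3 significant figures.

LD = Vd × C = 10.80 × 39.80 = 429.8 mg

430 mg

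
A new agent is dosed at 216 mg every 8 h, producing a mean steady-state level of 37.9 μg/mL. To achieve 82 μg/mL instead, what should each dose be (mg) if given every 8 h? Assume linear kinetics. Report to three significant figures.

With linear kinetics, Css is proportional to dose rate (D/τ) at fixed clearance.
D₂ = D₁ × (Css,target / Css,current) = 216 × 82/37.9 = 467.3 mg

467 mg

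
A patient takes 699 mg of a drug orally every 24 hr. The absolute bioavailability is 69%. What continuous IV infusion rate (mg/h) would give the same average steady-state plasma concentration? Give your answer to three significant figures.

20.1 mg/h

Equivalent systemic input: infusion rate = F·D/τ.
Rate = 0.69 × 699 / 24 = 20.10 mg/h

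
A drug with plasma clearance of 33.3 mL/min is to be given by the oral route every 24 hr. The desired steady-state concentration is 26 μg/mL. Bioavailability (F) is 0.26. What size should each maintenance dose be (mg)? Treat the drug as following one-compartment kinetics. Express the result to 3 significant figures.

4800 mg

CL = 33.3 mL/min × 60/1000 = 1.998 L/h
D = CL × Css × τ / F = 1.998 × 26 × 24 / 0.26 = 4795 mg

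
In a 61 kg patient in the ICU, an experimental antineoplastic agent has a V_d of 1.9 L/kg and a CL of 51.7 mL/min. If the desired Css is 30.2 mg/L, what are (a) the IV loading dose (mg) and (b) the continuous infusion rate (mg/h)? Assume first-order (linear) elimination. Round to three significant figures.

Vd(total) = 61 kg × 1.9 L/kg = 115.9 L
Loading dose = Vd × C = 115.9 × 30.2 = 3500 mg
Convert clearance: 51.7 mL/min × 60 min/h ÷ 1000 mL/L = 3.102 L/h
Maintenance infusion rate = CL × Css = 3.102 × 30.2 = 93.68 mg/h

(a) 3500 mg; (b) 93.7 mg/h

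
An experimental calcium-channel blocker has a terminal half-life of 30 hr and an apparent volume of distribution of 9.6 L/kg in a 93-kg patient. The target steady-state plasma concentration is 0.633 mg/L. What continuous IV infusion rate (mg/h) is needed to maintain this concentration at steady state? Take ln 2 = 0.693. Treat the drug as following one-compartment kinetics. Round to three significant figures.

13.1 mg/h

Total Vd = 9.6 × 93 = 892.8 L
k = 0.693/30 = 0.02310 h⁻¹, so CL = k·Vd = 0.02310 × 892.8 = 20.62 L/h
Infusion rate = CL × Css = 20.62 × 0.633 = 13.05 mg/h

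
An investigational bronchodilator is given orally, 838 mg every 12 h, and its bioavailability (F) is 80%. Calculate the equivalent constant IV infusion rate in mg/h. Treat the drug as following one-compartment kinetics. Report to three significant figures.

Equivalent systemic input: infusion rate = F·D/τ.
Rate = 0.8 × 838 / 12 = 55.87 mg/h

55.9 mg/h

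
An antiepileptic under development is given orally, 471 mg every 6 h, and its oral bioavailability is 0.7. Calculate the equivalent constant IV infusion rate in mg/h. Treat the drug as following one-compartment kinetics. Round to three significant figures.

Equivalent systemic input: infusion rate = F·D/τ.
Rate = 0.7 × 471 / 6 = 54.95 mg/h

55.0 mg/h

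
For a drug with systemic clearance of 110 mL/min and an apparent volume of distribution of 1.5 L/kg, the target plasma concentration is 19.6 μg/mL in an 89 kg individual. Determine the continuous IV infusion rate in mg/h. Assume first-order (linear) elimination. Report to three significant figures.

129 mg/h

Convert clearance: 110 mL/min × 60 min/h ÷ 1000 mL/L = 6.600 L/h
Maintenance depends on clearance, not Vd — rate in must match rate out.
Rate = CL × Css = 6.600 × 19.6 = 129.4 mg/h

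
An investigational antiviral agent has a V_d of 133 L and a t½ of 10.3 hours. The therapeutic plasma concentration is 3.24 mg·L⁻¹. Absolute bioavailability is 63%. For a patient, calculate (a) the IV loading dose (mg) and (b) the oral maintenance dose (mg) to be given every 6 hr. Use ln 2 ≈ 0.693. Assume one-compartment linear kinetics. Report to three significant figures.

LD = Vd × C = 133.0 × 3.24 = 430.9 mg
CL = 0.693 × Vd / t½ = 0.693 × 133.0 / 10.3 = 8.948 L/h
D = CL × Css × τ / F = 8.948 × 3.24 × 6 / 0.63 = 276.1 mg

(a) 431 mg; (b) 276 mg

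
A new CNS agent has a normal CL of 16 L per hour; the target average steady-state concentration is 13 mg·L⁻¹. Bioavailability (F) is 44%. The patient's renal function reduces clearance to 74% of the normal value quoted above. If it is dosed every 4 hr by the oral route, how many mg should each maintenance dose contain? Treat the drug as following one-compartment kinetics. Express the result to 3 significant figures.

Patient clearance = 0.74 × 16.00 = 11.84 L/h
D = CL × Css × τ / F = 11.84 × 13 × 4 / 0.44 = 1399 mg

1400 mg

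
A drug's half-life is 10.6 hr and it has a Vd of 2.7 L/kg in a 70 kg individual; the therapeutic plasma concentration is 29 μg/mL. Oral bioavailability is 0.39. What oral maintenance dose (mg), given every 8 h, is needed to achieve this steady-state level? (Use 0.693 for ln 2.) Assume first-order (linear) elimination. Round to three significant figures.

Vd(total) = 70 kg × 2.7 L/kg = 189.0 L
k = 0.693/10.6 = 0.06538 h⁻¹, so CL = k·Vd = 0.06538 × 189.0 = 12.36 L/h
D = CL × Css × τ / F = 12.36 × 29 × 8 / 0.39 = 7353 mg

7350 mg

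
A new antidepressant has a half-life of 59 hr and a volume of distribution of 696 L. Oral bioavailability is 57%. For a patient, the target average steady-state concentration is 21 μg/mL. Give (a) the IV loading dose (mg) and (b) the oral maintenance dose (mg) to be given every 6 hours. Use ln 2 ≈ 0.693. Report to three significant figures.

(a) 14600 mg; (b) 1810 mg

LD = Vd × C = 696.0 × 21 = 14620 mg
CL = 0.693 × Vd / t½ = 0.693 × 696.0 / 59 = 8.175 L/h
D = CL × Css × τ / F = 8.175 × 21 × 6 / 0.57 = 1807 mg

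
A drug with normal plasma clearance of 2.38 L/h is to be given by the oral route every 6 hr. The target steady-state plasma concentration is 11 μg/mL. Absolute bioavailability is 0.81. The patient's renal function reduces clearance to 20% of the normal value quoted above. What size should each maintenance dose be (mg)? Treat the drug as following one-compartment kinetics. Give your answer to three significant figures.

38.8 mg

Patient clearance = 0.2 × 2.380 = 0.4760 L/h
At steady state, dose per interval replaces the amount cleared in that interval: F·D/τ = CL·Css.
D = CL × Css × τ / F = 0.4760 × 11 × 6 / 0.81 = 38.79 mg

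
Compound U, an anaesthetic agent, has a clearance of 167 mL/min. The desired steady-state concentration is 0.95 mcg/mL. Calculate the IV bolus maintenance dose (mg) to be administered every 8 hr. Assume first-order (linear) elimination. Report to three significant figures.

76.2 mg

Convert clearance: 167 mL/min × 60 min/h ÷ 1000 mL/L = 10.02 L/h
D = CL × Css × τ = 10.02 × 0.95 × 8 = 76.15 mg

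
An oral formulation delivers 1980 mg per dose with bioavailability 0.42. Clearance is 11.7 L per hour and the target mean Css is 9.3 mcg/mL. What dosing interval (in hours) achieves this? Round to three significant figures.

F·D/τ = CL·Css → τ = F·D / (CL·Css).
τ = 0.42 × 1980 / (11.7 × 9.3) = 7.643 h

7.64 h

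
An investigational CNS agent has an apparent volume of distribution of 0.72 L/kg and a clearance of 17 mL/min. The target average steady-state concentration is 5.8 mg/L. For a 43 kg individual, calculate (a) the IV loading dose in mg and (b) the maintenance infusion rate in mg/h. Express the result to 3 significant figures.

Total Vd = 0.72 × 43 = 30.96 L
Loading: fill Vd to C_target → 30.96 L × 5.8 mg/L = 179.6 mg
Convert clearance: 17 mL/min × 60 min/h ÷ 1000 mL/L = 1.020 L/h
Maintenance: replace elimination → rate = CL × Css = 1.020 × 5.8 = 5.916 mg/h

(a) 180 mg; (b) 5.92 mg/h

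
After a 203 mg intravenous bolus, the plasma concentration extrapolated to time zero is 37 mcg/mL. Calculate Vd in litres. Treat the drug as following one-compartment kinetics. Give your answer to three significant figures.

Immediately after an IV bolus, C₀ = Dose / Vd, so Vd = Dose / C₀.
Vd = 203 / 37 = 5.486 L

5.49 L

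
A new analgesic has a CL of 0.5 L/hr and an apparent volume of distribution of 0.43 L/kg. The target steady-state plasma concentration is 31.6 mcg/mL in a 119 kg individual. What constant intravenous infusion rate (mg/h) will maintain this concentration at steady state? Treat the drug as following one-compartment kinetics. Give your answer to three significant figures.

15.8 mg/h

Infusion rate = CL · Css = 0.5000 L/h × 31.6 mg/L = 15.80 mg/h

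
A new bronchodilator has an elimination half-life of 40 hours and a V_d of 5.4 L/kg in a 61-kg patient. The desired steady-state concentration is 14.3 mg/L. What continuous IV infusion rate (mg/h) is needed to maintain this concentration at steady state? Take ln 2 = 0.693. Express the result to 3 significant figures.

Vd = 5.4 L/kg × 61 kg = 329.4 L
k = 0.693/40 = 0.01733 h⁻¹, so CL = k·Vd = 0.01733 × 329.4 = 5.709 L/h
Infusion rate = CL × Css = 5.709 × 14.3 = 81.64 mg/h

81.6 mg/h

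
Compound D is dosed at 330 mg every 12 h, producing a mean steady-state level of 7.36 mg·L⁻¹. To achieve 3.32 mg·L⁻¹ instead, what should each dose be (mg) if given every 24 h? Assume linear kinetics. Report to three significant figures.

For first-order elimination, Css ∝ F·D/(CL·τ); F and CL are unchanged, so Css ∝ D/τ.
D₂ = D₁ × (Css,target / Css,current) × (τ₂/τ₁) = 330 × (3.32/7.36) × (24/12) = 297.7 mg

298 mg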